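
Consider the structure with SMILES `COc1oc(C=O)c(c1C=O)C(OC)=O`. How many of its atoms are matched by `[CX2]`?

The query [CX2] means: C with X2: aliphatic carbon with exactly 2 total connections.
Check the 15 heavy atoms by environment: 1× o (aromatic, X2) → no; 4× c (aromatic, X3) → no; 3× C (X3) → no; 3× O (X1) → no; 2× O (X2) → no; 2× C (X4) → no.
No environment satisfies the query, so 0 matching atoms.

0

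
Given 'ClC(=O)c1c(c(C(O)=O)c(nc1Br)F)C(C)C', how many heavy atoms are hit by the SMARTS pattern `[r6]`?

6

The query [r6] means: r6 matches atoms in a six-membered ring.
Check the 17 heavy atoms by environment: 1× n (aromatic, in 6-ring) → match; 5× c (aromatic, in 6-ring) → match; 5× C (acyclic) → no; 3× O (acyclic) → no; 1× Cl (acyclic) → no; 1× F (acyclic) → no; 1× Br (acyclic) → no.
Summing the matching environments: 1 + 5 = 6 matching atoms.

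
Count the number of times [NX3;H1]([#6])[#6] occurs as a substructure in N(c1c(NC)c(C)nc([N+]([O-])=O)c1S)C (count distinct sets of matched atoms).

[NX3;H1]([#6])[#6] is the SMARTS for a secondary amine: a trivalent nitrogen with one H, bonded to two carbons.
The molecule carries 2 separate instances of an N-methylamino group (-NHCH3) meeting every constraint; each maps to a distinct set of atoms, giving 2 matches.

2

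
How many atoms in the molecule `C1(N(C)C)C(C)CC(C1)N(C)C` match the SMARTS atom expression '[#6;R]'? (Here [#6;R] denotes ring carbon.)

5

The query [#6;R] means: carbon that is part of a ring.
Check the 12 heavy atoms by environment: 5× C (in 5-ring) → match; 2× N (acyclic) → no; 5× C (acyclic) → no.
That gives 5 matching atoms.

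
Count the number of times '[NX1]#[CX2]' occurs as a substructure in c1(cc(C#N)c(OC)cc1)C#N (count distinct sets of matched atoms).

2

[NX1]#[CX2] is the SMARTS for a nitrile: a nitrogen triple-bonded to a two-connected carbon.
The molecule carries 2 separate instances of a nitrile (-C#N) meeting every constraint; each maps to a distinct set of atoms, giving 2 matches.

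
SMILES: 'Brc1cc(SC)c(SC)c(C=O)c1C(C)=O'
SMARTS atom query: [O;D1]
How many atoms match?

2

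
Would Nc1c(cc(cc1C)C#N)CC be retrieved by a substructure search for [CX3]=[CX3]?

No

The pattern [CX3]=[CX3] describes a non-aromatic C=C double bond between two sp2 carbons — an alkene.
The closest candidate here is an ethyl group (-CH2CH3), but its C-C bond is a single bond between CX4 carbons, not CX3=CX3. No other fragment satisfies the full query, so there is no match.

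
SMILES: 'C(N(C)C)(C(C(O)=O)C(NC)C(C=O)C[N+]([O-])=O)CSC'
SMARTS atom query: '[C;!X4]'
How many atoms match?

Check the 21 heavy atoms by environment: 10× C (X4) → no; 2× N (X3) → no; 2× C (X3) → match; 3× O (X1) → no; 1× O (X2) → no; 1× S (X2) → no; 1× N (charge +1, X3) → no; 1× O (charge -1, X1) → no.
That gives 2 matching atoms.

2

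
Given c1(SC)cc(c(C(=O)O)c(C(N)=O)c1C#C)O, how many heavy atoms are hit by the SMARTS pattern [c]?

Check the 17 heavy atoms by environment: 6× c (aromatic) → match; 5× C → no; 4× O → no; 1× S → no; 1× N → no.
That gives 6 matching atoms.

6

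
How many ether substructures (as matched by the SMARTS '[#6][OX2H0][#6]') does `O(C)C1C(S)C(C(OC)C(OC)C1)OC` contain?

4

[#6][OX2H0][#6] is the SMARTS for an ether: an aliphatic oxygen bridging two carbons with no H on the oxygen.
The molecule carries 4 separate instances of a methoxy ether (-OCH3) meeting every constraint; each maps to a distinct set of atoms, giving 4 matches.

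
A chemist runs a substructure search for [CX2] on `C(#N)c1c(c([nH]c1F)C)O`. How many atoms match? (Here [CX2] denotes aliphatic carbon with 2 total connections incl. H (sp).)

The query [CX2] means: C with X2: aliphatic carbon with exactly 2 total connections.
Check the 10 heavy atoms by environment: 1× n (aromatic, X3) → no; 4× c (aromatic, X3) → no; 1× C (X2) → match; 1× N (X1) → no; 1× F (X1) → no; 1× C (X4) → no; 1× O (X2) → no.
That gives 1 matching atom.

1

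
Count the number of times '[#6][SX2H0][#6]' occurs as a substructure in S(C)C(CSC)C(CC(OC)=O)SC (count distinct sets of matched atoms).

3

[#6][SX2H0][#6] is the SMARTS for a thioether: an aliphatic sulfur bridging two carbons with no H on the sulfur.
The molecule carries 3 separate instances of a methylthio ether (-SCH3) meeting every constraint; each maps to a distinct set of atoms, giving 3 matches.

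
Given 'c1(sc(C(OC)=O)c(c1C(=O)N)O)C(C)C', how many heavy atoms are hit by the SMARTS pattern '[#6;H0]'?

6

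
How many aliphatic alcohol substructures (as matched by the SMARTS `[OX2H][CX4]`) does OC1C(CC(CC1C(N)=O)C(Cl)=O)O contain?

[OX2H][CX4] is the SMARTS for an aliphatic alcohol: a hydroxyl oxygen bound to an sp3 (X4) carbon.
The molecule carries 2 separate instances of a hydroxyl group (-OH) meeting every constraint; each maps to a distinct set of atoms, giving 2 matches.

2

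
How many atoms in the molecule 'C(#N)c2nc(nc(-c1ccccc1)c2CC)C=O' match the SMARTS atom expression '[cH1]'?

The query [cH1] means: aromatic carbon bearing exactly one hydrogen.
Check the 18 heavy atoms by environment: 2× n (aromatic, H0) → no; 5× c (aromatic, H0) → no; 1× C (H2) → no; 1× C (H3) → no; 1× C (H1) → no; 1× O (H0) → no; 5× c (aromatic, H1) → match; 1× C (H0) → no; 1× N (H0) → no.
That gives 5 matching atoms.

5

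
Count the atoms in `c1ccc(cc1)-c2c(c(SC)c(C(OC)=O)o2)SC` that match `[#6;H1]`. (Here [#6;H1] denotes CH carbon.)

5

The query [#6;H1] means: any carbon bearing exactly one hydrogen.
Check the 19 heavy atoms by environment: 1× o (aromatic, H0) → no; 5× c (aromatic, H0) → no; 5× c (aromatic, H1) → match; 1× C (H0) → no; 2× O (H0) → no; 3× C (H3) → no; 2× S (H0) → no.
That gives 5 matching atoms.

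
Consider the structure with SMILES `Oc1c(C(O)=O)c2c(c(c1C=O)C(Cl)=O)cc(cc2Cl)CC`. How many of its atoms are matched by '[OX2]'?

2

Check the 22 heavy atoms by environment: 10× c (aromatic, X3) → no; 2× O (X2) → match; 2× C (X4) → no; 3× C (X3) → no; 3× O (X1) → no; 2× Cl (X1) → no.
That gives 2 matching atoms.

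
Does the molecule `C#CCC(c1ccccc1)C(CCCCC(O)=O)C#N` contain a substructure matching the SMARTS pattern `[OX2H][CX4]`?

The pattern [OX2H][CX4] describes a hydroxyl oxygen bound to an sp3 (X4) carbon — an aliphatic alcohol.
The closest candidate here is a carboxylic acid group (-C(=O)OH), but the -OH is on a CX3 carbonyl carbon, not a CX4 carbon. No other fragment satisfies the full query, so there is no match.

No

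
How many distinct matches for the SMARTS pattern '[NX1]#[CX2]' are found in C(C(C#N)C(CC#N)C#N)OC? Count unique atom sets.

3

[NX1]#[CX2] is the SMARTS for a nitrile: a nitrogen triple-bonded to a two-connected carbon.
The molecule carries 3 separate instances of a nitrile (-C#N) meeting every constraint; each maps to a distinct set of atoms, giving 3 matches.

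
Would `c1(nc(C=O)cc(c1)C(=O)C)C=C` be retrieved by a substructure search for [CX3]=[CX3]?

Yes

The pattern [CX3]=[CX3] describes a non-aromatic C=C double bond between two sp2 carbons — an alkene.
The molecule carries a vinyl group (-CH=CH2), whose atoms satisfy every constraint of the query, so the pattern matches.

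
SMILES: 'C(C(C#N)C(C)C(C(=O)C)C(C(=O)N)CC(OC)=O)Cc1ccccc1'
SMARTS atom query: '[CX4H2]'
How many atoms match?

3

The query [CX4H2] means: sp3 carbon (X4) with exactly two hydrogens.
Check the 26 heavy atoms by environment: 3× C (H2, X4) → match; 4× C (H1, X4) → no; 1× C (H0, X2) → no; 1× N (H0, X1) → no; 3× C (H3, X4) → no; 1× c (aromatic, H0, X3) → no; 5× c (aromatic, H1, X3) → no; 3× C (H0, X3) → no; 3× O (H0, X1) → no; 1× N (H2, X3) → no; 1× O (H0, X2) → no.
That gives 3 matching atoms.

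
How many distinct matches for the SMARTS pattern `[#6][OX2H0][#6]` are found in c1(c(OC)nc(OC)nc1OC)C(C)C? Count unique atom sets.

3

[#6][OX2H0][#6] is the SMARTS for an ether: an aliphatic oxygen bridging two carbons with no H on the oxygen.
The molecule carries 3 separate instances of a methoxy ether (-OCH3) meeting every constraint; each maps to a distinct set of atoms, giving 3 matches.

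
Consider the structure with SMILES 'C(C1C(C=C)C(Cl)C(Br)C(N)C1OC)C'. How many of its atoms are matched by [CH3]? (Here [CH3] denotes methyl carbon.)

2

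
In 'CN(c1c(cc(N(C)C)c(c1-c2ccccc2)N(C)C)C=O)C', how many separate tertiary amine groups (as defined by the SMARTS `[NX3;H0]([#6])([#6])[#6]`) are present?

3

[NX3;H0]([#6])([#6])[#6] is the SMARTS for a tertiary amine: a trivalent nitrogen with no H, bonded to three carbons.
The molecule carries 3 separate instances of a dimethylamino group (-N(CH3)2) meeting every constraint; each maps to a distinct set of atoms, giving 3 matches.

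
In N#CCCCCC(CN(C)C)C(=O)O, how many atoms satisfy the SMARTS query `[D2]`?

The query [D2] means: atom with exactly two heavy-atom neighbours.
Check the 14 heavy atoms by environment: 6× C (D2) → match; 2× C (D3) → no; 1× N (D3) → no; 2× C (D1) → no; 2× O (D1) → no; 1× N (D1) → no.
That gives 6 matching atoms.

6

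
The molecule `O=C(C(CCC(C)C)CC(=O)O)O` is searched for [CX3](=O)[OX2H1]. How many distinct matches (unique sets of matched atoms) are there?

2

[CX3](=O)[OX2H1] is the SMARTS for a carboxylic acid: an sp2 carbon double-bonded to O and single-bonded to an -OH oxygen.
The molecule carries 2 separate instances of a carboxylic acid group (-C(=O)OH) meeting every constraint; each maps to a distinct set of atoms, giving 2 matches.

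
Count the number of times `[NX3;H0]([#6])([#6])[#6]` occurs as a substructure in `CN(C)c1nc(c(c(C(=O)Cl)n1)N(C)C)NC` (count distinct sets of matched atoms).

[NX3;H0]([#6])([#6])[#6] is the SMARTS for a tertiary amine: a trivalent nitrogen with no H, bonded to three carbons.
The molecule carries 2 separate instances of a dimethylamino group (-N(CH3)2) meeting every constraint; each maps to a distinct set of atoms, giving 2 matches.

2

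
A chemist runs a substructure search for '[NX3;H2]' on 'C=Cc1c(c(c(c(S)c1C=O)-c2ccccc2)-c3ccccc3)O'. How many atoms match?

0

The query [NX3;H2] means: aliphatic N with 3 total connections, two of them H — an -NH2 nitrogen (amine or amide).
Check the 24 heavy atoms by environment: 8× c (aromatic, H0, X3) → no; 1× S (H1, X2) → no; 10× c (aromatic, H1, X3) → no; 1× O (H1, X2) → no; 2× C (H1, X3) → no; 1× O (H0, X1) → no; 1× C (H2, X3) → no.
No environment satisfies the query, so 0 matching atoms.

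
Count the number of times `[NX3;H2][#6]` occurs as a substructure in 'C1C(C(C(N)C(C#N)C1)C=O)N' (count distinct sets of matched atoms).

[NX3;H2][#6] is the SMARTS for a primary amine: a trivalent nitrogen with two H attached to carbon.
The molecule carries 2 separate instances of a primary amino group (-NH2) meeting every constraint; each maps to a distinct set of atoms, giving 2 matches.

2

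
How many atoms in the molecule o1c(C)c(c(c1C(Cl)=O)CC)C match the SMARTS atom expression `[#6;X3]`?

5

Check the 12 heavy atoms by environment: 1× o (aromatic, X2) → no; 4× c (aromatic, X3) → match; 4× C (X4) → no; 1× C (X3) → match; 1× O (X1) → no; 1× Cl (X1) → no.
Summing the matching environments: 4 + 1 = 5 matching atoms.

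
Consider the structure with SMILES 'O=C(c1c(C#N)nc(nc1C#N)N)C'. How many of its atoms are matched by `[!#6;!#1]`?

6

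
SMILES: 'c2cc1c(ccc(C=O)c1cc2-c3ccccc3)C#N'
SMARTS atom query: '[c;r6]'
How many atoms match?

16

The query [c;r6] means: aromatic carbon that belongs to a six-membered ring.
Check the 20 heavy atoms by environment: 16× c (aromatic, in 6-ring) → match; 2× C (acyclic) → no; 1× O (acyclic) → no; 1× N (acyclic) → no.
That gives 16 matching atoms.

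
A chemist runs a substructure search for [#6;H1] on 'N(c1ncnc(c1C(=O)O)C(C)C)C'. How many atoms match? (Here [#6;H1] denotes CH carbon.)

The query [#6;H1] means: any carbon bearing exactly one hydrogen.
Check the 14 heavy atoms by environment: 2× n (aromatic, H0) → no; 1× c (aromatic, H1) → match; 3× c (aromatic, H0) → no; 1× C (H1) → match; 3× C (H3) → no; 1× N (H1) → no; 1× C (H0) → no; 1× O (H0) → no; 1× O (H1) → no.
Summing the matching environments: 1 + 1 = 2 matching atoms.

2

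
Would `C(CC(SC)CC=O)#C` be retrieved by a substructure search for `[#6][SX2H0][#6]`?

The pattern [#6][SX2H0][#6] describes an aliphatic sulfur bridging two carbons with no H on the sulfur — a thioether.
The molecule carries a methylthio ether (-SCH3), whose atoms satisfy every constraint of the query, so the pattern matches.

Yes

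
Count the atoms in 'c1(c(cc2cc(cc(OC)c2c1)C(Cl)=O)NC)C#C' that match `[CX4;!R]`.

2

The query [CX4;!R] means: aliphatic carbon with four total connections, not in a ring.
Check the 19 heavy atoms by environment: 10× c (aromatic, X3, in 6-ring) → no; 2× C (X2, acyclic) → no; 1× O (X2, acyclic) → no; 2× C (X4, acyclic) → match; 1× C (X3, acyclic) → no; 1× O (X1, acyclic) → no; 1× Cl (X1, acyclic) → no; 1× N (X3, acyclic) → no.
That gives 2 matching atoms.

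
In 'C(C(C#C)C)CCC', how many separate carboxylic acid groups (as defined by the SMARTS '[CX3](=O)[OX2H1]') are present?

[CX3](=O)[OX2H1] is the SMARTS for a carboxylic acid: an sp2 carbon double-bonded to O and single-bonded to an -OH oxygen.
No fragment in the molecule satisfies every constraint, giving 0 matches.

0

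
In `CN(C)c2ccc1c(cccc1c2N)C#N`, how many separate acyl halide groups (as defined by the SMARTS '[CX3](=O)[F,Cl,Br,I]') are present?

0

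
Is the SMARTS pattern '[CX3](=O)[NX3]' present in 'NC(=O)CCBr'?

The pattern [CX3](=O)[NX3] describes a carbonyl carbon bonded to a trivalent nitrogen — an amide.
The molecule carries a primary amide (-C(=O)NH2), whose atoms satisfy every constraint of the query, so the pattern matches.

Yes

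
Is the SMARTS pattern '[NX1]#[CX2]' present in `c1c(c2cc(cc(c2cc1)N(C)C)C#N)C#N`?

Yes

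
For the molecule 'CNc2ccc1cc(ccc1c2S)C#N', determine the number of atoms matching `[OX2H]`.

0

The query [OX2H] means: aliphatic oxygen with two connections, one of which is H — an -OH oxygen.
Check the 15 heavy atoms by environment: 5× c (aromatic, H0, X3) → no; 5× c (aromatic, H1, X3) → no; 1× S (H1, X2) → no; 1× C (H0, X2) → no; 1× N (H0, X1) → no; 1× N (H1, X3) → no; 1× C (H3, X4) → no.
No environment satisfies the query, so 0 matching atoms.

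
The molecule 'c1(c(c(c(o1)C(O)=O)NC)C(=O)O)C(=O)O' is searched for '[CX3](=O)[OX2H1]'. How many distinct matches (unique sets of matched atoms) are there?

[CX3](=O)[OX2H1] is the SMARTS for a carboxylic acid: an sp2 carbon double-bonded to O and single-bonded to an -OH oxygen.
The molecule carries 3 separate instances of a carboxylic acid group (-C(=O)OH) meeting every constraint; each maps to a distinct set of atoms, giving 3 matches.

3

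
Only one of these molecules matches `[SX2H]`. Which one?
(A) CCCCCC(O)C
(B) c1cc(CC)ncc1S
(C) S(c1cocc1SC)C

B

[SX2H] describes an aliphatic sulfur with two connections, one being H (a thiol).
(A) has a hydroxyl group (-OH) but it is an -OH, not an -SH.
(B) contains a thiol (-SH), which satisfies every atom and bond constraint.
(C) has a methylthio ether (-SCH3) but the sulfur has H0 (bonded to two carbons), not H1.
So the answer is (B).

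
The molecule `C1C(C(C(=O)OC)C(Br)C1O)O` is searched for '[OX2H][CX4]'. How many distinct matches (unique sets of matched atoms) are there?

2

[OX2H][CX4] is the SMARTS for an aliphatic alcohol: a hydroxyl oxygen bound to an sp3 (X4) carbon.
The molecule carries 2 separate instances of a hydroxyl group (-OH) meeting every constraint; each maps to a distinct set of atoms, giving 2 matches.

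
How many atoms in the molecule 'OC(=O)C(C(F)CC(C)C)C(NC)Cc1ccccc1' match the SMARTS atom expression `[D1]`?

The query [D1] means: atom with exactly one heavy-atom neighbour (degree 1).
Check the 20 heavy atoms by environment: 2× C (D2) → no; 5× C (D3) → no; 1× F (D1) → match; 2× O (D1) → match; 1× c (aromatic, D3) → no; 5× c (aromatic, D2) → no; 3× C (D1) → match; 1× N (D2) → no.
Summing the matching environments: 1 + 2 + 3 = 6 matching atoms.

6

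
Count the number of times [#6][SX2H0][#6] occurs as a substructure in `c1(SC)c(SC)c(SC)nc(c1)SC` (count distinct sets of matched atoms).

[#6][SX2H0][#6] is the SMARTS for a thioether: an aliphatic sulfur bridging two carbons with no H on the sulfur.
The molecule carries 4 separate instances of a methylthio ether (-SCH3) meeting every constraint; each maps to a distinct set of atoms, giving 4 matches.

4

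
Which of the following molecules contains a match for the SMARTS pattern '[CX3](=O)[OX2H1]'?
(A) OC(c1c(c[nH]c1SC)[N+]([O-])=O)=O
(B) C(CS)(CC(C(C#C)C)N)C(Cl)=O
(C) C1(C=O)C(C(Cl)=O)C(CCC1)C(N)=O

A

[CX3](=O)[OX2H1] describes an sp2 carbon double-bonded to O and single-bonded to an -OH oxygen (a carboxylic acid).
(A) contains a carboxylic acid group (-C(=O)OH), which satisfies every atom and bond constraint.
(B) has an acyl chloride (-C(=O)Cl) but the carbonyl is bonded to Cl, not to an -OH oxygen.
(C) has an aldehyde (-CHO) but there is no singly-bonded oxygen on the carbonyl carbon.
So the answer is (A).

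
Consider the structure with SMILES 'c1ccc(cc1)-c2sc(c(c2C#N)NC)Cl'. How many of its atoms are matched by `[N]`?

2

The query [N] means: uppercase N matches aliphatic (non-aromatic) nitrogen only.
Check the 16 heavy atoms by environment: 1× s (aromatic) → no; 10× c (aromatic) → no; 2× N → match; 2× C → no; 1× Cl → no.
That gives 2 matching atoms.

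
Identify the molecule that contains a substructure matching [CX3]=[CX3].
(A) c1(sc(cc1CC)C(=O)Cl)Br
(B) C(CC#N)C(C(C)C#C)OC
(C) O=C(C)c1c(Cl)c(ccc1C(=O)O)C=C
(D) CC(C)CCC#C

C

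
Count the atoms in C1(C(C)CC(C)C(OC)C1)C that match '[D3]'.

4

The query [D3] means: atom with exactly three heavy-atom neighbours.
Check the 11 heavy atoms by environment: 4× C (D3) → match; 2× C (D2) → no; 4× C (D1) → no; 1× O (D2) → no.
That gives 4 matching atoms.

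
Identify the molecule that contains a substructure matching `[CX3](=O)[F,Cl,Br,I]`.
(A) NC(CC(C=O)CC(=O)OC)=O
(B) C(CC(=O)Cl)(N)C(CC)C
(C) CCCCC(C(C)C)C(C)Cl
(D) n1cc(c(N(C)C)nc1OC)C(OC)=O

[CX3](=O)[F,Cl,Br,I] describes a carbonyl carbon bonded to a halogen (an acyl halide).
(A) has a methyl-ester group (-C(=O)OCH3) but the carbonyl is bonded to -O-C, not to a halogen.
(B) contains an acyl chloride (-C(=O)Cl), which satisfies every atom and bond constraint.
(C) has a chloro substituent but the Cl is not on a carbonyl carbon.
(D) has a methyl-ester group (-C(=O)OCH3) but the carbonyl is bonded to -O-C, not to a halogen.
So the answer is (B).

B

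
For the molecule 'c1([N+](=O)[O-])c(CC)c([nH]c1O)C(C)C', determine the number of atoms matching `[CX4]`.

5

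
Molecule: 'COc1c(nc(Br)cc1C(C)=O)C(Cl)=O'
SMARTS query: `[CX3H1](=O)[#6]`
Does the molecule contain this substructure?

No

The pattern [CX3H1](=O)[#6] describes an sp2 carbon with one H, double-bonded to O and single-bonded to carbon — an aldehyde.
The closest candidate here is an acetyl/ketone group (-C(=O)CH3), but the carbonyl carbon has H0 (two carbon neighbours), not H1. No other fragment satisfies the full query, so there is no match.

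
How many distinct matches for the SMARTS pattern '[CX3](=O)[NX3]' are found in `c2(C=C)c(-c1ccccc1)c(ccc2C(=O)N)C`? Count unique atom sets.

[CX3](=O)[NX3] is the SMARTS for an amide: a carbonyl carbon bonded to a trivalent nitrogen.
Exactly one fragment in the molecule meets all constraints, giving 1 match.

1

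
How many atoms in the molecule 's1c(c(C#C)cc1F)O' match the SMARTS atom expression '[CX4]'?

The query [CX4] means: C with X4: aliphatic carbon with exactly 4 total connections (bonds + H).
Check the 9 heavy atoms by environment: 1× s (aromatic, X2) → no; 4× c (aromatic, X3) → no; 1× O (X2) → no; 2× C (X2) → no; 1× F (X1) → no.
No environment satisfies the query, so 0 matching atoms.

0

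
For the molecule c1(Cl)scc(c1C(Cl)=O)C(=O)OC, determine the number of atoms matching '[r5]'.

The query [r5] means: r5 matches atoms in a five-membered ring.
Check the 13 heavy atoms by environment: 1× s (aromatic, in 5-ring) → match; 4× c (aromatic, in 5-ring) → match; 2× Cl (acyclic) → no; 3× C (acyclic) → no; 3× O (acyclic) → no.
Summing the matching environments: 1 + 4 = 5 matching atoms.

5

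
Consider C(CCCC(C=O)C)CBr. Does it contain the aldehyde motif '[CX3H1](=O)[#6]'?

Yes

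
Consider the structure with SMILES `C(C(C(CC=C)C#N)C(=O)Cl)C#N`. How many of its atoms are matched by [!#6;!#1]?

Check the 13 heavy atoms by environment: 9× C → no; 2× N → match; 1× O → match; 1× Cl → match.
Summing the matching environments: 2 + 1 + 1 = 4 matching atoms.

4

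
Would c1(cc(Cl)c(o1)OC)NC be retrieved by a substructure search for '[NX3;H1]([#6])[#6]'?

Yes

The pattern [NX3;H1]([#6])[#6] describes a trivalent nitrogen with one H, bonded to two carbons — a secondary amine.
The molecule carries an N-methylamino group (-NHCH3), whose atoms satisfy every constraint of the query, so the pattern matches.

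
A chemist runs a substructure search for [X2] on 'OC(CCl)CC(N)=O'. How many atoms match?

1

Check the 8 heavy atoms by environment: 3× C (X4) → no; 1× O (X2) → match; 1× C (X3) → no; 1× O (X1) → no; 1× N (X3) → no; 1× Cl (X1) → no.
That gives 1 matching atom.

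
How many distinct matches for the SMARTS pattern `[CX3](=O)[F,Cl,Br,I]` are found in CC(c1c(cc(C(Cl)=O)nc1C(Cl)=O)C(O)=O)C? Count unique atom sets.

2

[CX3](=O)[F,Cl,Br,I] is the SMARTS for an acyl halide: a carbonyl carbon bonded to a halogen.
The molecule carries 2 separate instances of an acyl chloride (-C(=O)Cl) meeting every constraint; each maps to a distinct set of atoms, giving 2 matches.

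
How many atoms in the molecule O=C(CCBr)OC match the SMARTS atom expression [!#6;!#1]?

The query [!#6;!#1] means: not carbon and not hydrogen — any heteroatom.
Check the 7 heavy atoms by environment: 4× C → no; 2× O → match; 1× Br → match.
Summing the matching environments: 2 + 1 = 3 matching atoms.

3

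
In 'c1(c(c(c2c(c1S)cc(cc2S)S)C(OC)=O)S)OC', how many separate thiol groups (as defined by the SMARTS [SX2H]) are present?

[SX2H] is the SMARTS for a thiol: an aliphatic sulfur with two connections, one being H.
The molecule carries 4 separate instances of a thiol (-SH) meeting every constraint; each maps to a distinct set of atoms, giving 4 matches.

4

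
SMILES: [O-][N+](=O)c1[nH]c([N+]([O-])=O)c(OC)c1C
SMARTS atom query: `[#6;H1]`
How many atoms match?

The query [#6;H1] means: any carbon bearing exactly one hydrogen.
Check the 14 heavy atoms by environment: 1× n (aromatic, H1) → no; 4× c (aromatic, H0) → no; 2× N (charge +1, H0) → no; 2× O (charge -1, H0) → no; 3× O (H0) → no; 2× C (H3) → no.
No environment satisfies the query, so 0 matching atoms.

0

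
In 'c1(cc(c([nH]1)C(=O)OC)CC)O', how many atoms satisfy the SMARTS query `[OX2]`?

The query [OX2] means: aliphatic oxygen with two total connections — ether, hydroxyl, or ester single-bond O.
Check the 12 heavy atoms by environment: 1× n (aromatic, X3) → no; 4× c (aromatic, X3) → no; 2× O (X2) → match; 1× C (X3) → no; 1× O (X1) → no; 3× C (X4) → no.
That gives 2 matching atoms.

2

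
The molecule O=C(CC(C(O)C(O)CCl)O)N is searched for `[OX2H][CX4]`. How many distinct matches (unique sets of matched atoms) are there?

[OX2H][CX4] is the SMARTS for an aliphatic alcohol: a hydroxyl oxygen bound to an sp3 (X4) carbon.
The molecule carries 3 separate instances of a hydroxyl group (-OH) meeting every constraint; each maps to a distinct set of atoms, giving 3 matches.

3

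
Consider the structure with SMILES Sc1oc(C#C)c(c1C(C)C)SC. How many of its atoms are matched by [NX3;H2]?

The query [NX3;H2] means: aliphatic N with 3 total connections, two of them H — an -NH2 nitrogen (amine or amide).
Check the 13 heavy atoms by environment: 1× o (aromatic, H0, X2) → no; 4× c (aromatic, H0, X3) → no; 1× S (H1, X2) → no; 1× C (H0, X2) → no; 1× C (H1, X2) → no; 1× S (H0, X2) → no; 3× C (H3, X4) → no; 1× C (H1, X4) → no.
No environment satisfies the query, so 0 matching atoms.

0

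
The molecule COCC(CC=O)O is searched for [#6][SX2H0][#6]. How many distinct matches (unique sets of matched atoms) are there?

0

[#6][SX2H0][#6] is the SMARTS for a thioether: an aliphatic sulfur bridging two carbons with no H on the sulfur.
The molecule has a methoxy ether (-OCH3), but the bridging atom is O, not S; nothing else fits, so there are 0 matches.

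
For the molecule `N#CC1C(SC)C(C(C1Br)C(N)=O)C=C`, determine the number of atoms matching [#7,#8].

3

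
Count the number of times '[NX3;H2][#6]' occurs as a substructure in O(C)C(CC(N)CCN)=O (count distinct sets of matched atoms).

[NX3;H2][#6] is the SMARTS for a primary amine: a trivalent nitrogen with two H attached to carbon.
The molecule carries 2 separate instances of a primary amino group (-NH2) meeting every constraint; each maps to a distinct set of atoms, giving 2 matches.

2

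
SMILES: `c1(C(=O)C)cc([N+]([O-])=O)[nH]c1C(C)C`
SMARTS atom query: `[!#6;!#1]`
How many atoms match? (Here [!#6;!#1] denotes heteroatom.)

5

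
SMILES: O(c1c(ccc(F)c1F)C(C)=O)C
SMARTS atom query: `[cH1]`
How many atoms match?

The query [cH1] means: aromatic carbon bearing exactly one hydrogen.
Check the 13 heavy atoms by environment: 4× c (aromatic, H0) → no; 2× c (aromatic, H1) → match; 2× O (H0) → no; 2× C (H3) → no; 1× C (H0) → no; 2× F (H0) → no.
That gives 2 matching atoms.

2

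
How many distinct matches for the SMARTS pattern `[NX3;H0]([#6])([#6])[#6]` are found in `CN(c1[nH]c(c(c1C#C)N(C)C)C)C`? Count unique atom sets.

[NX3;H0]([#6])([#6])[#6] is the SMARTS for a tertiary amine: a trivalent nitrogen with no H, bonded to three carbons.
The molecule carries 2 separate instances of a dimethylamino group (-N(CH3)2) meeting every constraint; each maps to a distinct set of atoms, giving 2 matches.

2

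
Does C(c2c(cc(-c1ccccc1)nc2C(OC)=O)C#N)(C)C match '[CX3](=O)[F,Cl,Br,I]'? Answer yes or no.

No

The pattern [CX3](=O)[F,Cl,Br,I] describes a carbonyl carbon bonded to a halogen — an acyl halide.
The closest candidate here is a methyl-ester group (-C(=O)OCH3), but the carbonyl is bonded to -O-C, not to a halogen. No other fragment satisfies the full query, so there is no match.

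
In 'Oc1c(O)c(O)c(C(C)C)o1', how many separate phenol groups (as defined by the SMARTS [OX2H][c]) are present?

[OX2H][c] is the SMARTS for a phenol: a hydroxyl oxygen attached to an aromatic carbon.
The molecule carries 3 separate instances of a hydroxyl group (-OH) meeting every constraint; each maps to a distinct set of atoms, giving 3 matches.

3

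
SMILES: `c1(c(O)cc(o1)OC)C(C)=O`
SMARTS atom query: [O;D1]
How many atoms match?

The query [O;D1] means: aliphatic oxygen bonded to exactly one heavy atom.
Check the 11 heavy atoms by environment: 1× o (aromatic, D2) → no; 3× c (aromatic, D3) → no; 1× c (aromatic, D2) → no; 2× O (D1) → match; 1× C (D3) → no; 2× C (D1) → no; 1× O (D2) → no.
That gives 2 matching atoms.

2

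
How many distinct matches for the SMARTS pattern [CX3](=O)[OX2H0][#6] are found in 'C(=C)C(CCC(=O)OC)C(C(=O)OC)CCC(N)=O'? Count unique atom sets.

2

[CX3](=O)[OX2H0][#6] is the SMARTS for an ester: a carbonyl carbon bonded to an oxygen that is itself bonded to carbon (no H on that O).
The molecule carries 2 separate instances of a methyl-ester group (-C(=O)OCH3) meeting every constraint; each maps to a distinct set of atoms, giving 2 matches.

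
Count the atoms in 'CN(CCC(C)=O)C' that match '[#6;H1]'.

0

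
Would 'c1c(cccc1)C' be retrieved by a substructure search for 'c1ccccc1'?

The pattern c1ccccc1 describes six aromatic carbons in a ring — a benzene ring.
The required atom environment is present in the molecule, so the pattern matches.

Yes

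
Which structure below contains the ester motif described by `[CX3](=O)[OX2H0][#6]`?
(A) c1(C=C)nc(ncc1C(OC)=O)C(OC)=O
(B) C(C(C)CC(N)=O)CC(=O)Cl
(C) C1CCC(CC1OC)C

A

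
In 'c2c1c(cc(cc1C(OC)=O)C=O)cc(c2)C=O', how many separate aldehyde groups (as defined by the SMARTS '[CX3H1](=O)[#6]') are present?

2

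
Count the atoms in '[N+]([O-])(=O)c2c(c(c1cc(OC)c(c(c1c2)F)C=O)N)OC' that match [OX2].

2

The query [OX2] means: aliphatic oxygen with two total connections — ether, hydroxyl, or ester single-bond O.
Check the 21 heavy atoms by environment: 10× c (aromatic, X3) → no; 1× C (X3) → no; 2× O (X1) → no; 2× O (X2) → match; 2× C (X4) → no; 1× N (charge +1, X3) → no; 1× O (charge -1, X1) → no; 1× F (X1) → no; 1× N (X3) → no.
That gives 2 matching atoms.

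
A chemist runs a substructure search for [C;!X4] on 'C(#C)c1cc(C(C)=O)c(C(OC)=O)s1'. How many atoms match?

Check the 14 heavy atoms by environment: 1× s (aromatic, X2) → no; 4× c (aromatic, X3) → no; 2× C (X3) → match; 2× O (X1) → no; 2× C (X4) → no; 2× C (X2) → match; 1× O (X2) → no.
Summing the matching environments: 2 + 2 = 4 matching atoms.

4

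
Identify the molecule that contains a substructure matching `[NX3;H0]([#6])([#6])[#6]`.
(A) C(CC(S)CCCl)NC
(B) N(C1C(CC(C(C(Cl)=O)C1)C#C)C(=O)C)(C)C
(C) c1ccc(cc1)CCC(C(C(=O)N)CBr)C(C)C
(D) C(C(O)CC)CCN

B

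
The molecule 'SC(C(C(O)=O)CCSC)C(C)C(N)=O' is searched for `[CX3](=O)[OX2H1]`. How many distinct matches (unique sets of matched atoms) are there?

[CX3](=O)[OX2H1] is the SMARTS for a carboxylic acid: an sp2 carbon double-bonded to O and single-bonded to an -OH oxygen.
Exactly one fragment in the molecule meets all constraints, giving 1 match.

1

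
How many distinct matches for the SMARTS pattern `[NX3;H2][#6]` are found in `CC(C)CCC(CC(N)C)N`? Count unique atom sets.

2

[NX3;H2][#6] is the SMARTS for a primary amine: a trivalent nitrogen with two H attached to carbon.
The molecule carries 2 separate instances of a primary amino group (-NH2) meeting every constraint; each maps to a distinct set of atoms, giving 2 matches.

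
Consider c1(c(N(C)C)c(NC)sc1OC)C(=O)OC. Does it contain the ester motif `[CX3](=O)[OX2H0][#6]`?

Yes

The pattern [CX3](=O)[OX2H0][#6] describes a carbonyl carbon bonded to an oxygen that is itself bonded to carbon (no H on that O) — an ester.
The molecule carries a methyl-ester group (-C(=O)OCH3), whose atoms satisfy every constraint of the query, so the pattern matches.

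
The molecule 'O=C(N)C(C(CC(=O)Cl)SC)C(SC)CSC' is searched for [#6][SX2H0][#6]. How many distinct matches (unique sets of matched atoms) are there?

3

[#6][SX2H0][#6] is the SMARTS for a thioether: an aliphatic sulfur bridging two carbons with no H on the sulfur.
The molecule carries 3 separate instances of a methylthio ether (-SCH3) meeting every constraint; each maps to a distinct set of atoms, giving 3 matches.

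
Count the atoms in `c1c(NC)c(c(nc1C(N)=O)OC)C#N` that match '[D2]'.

5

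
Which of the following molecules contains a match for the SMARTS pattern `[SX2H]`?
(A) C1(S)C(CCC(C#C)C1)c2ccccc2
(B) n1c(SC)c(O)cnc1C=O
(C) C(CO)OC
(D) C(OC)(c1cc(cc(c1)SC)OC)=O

[SX2H] describes an aliphatic sulfur with two connections, one being H (a thiol).
(A) contains a thiol (-SH), which satisfies every atom and bond constraint.
(B) has a methylthio ether (-SCH3) but the sulfur has H0 (bonded to two carbons), not H1.
(C) has a hydroxyl group (-OH) but it is an -OH, not an -SH.
(D) has a methylthio ether (-SCH3) but the sulfur has H0 (bonded to two carbons), not H1.
So the answer is (A).

A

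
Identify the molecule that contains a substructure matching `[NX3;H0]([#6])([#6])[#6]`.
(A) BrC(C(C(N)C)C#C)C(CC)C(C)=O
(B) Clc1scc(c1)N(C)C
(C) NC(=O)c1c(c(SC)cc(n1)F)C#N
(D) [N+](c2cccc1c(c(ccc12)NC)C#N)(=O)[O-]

[NX3;H0]([#6])([#6])[#6] describes a trivalent nitrogen with no H, bonded to three carbons (a tertiary amine).
(A) has a primary amino group (-NH2) but the nitrogen has H2, not H0 with three carbons.
(B) contains a dimethylamino group (-N(CH3)2), which satisfies every atom and bond constraint.
(C) has a primary amide (-C(=O)NH2) but the amide nitrogen has H2 and only one carbon neighbour.
(D) has an N-methylamino group (-NHCH3) but the nitrogen still has one H (H1), not H0.
So the answer is (B).

B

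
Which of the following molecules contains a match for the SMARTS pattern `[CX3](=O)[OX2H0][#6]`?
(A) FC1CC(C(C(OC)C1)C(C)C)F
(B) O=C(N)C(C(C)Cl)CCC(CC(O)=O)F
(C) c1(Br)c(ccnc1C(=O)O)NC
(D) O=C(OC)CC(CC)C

D

[CX3](=O)[OX2H0][#6] describes a carbonyl carbon bonded to an oxygen that is itself bonded to carbon (no H on that O) (an ester).
(A) has a methoxy ether (-OCH3) but the ether oxygen is not adjacent to a C=O carbon.
(B) has a carboxylic acid group (-C(=O)OH) but the singly-bonded O carries H (OX2H1, not H0).
(C) has a carboxylic acid group (-C(=O)OH) but the singly-bonded O carries H (OX2H1, not H0).
(D) contains a methyl-ester group (-C(=O)OCH3), which satisfies every atom and bond constraint.
So the answer is (D).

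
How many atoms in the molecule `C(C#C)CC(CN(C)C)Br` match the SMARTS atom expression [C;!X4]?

2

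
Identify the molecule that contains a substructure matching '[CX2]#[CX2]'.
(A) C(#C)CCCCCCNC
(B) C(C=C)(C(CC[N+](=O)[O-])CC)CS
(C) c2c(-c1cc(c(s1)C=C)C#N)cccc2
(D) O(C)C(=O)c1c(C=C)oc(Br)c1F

[CX2]#[CX2] describes a carbon-carbon triple bond (an alkyne).
(A) contains an ethynyl group (-C#CH), which satisfies every atom and bond constraint.
(B) has a vinyl group (-CH=CH2) but the C=C is a double bond; both carbons are CX3, not CX2.
(C) has a vinyl group (-CH=CH2) but the C=C is a double bond; both carbons are CX3, not CX2.
(D) has a vinyl group (-CH=CH2) but the C=C is a double bond; both carbons are CX3, not CX2.
So the answer is (A).

A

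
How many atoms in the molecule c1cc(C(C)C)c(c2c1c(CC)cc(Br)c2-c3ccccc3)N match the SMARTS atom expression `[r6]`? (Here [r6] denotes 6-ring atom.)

16

The query [r6] means: r6 matches atoms in a six-membered ring.
Check the 23 heavy atoms by environment: 16× c (aromatic, in 6-ring) → match; 1× Br (acyclic) → no; 5× C (acyclic) → no; 1× N (acyclic) → no.
That gives 16 matching atoms.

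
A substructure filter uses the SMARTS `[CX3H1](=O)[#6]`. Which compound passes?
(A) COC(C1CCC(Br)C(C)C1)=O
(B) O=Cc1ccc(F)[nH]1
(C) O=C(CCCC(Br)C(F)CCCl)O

B

[CX3H1](=O)[#6] describes an sp2 carbon with one H, double-bonded to O and single-bonded to carbon (an aldehyde).
(A) has a methyl-ester group (-C(=O)OCH3) but the carbonyl carbon has H0, not H1.
(B) contains an aldehyde (-CHO), which satisfies every atom and bond constraint.
(C) has a carboxylic acid group (-C(=O)OH) but the carbonyl carbon has H0 and is bonded to O, not H1.
So the answer is (B).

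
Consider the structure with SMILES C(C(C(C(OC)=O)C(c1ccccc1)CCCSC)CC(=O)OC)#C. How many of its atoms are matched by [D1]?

The query [D1] means: atom with exactly one heavy-atom neighbour (degree 1).
Check the 25 heavy atoms by environment: 5× C (D2) → no; 5× C (D3) → no; 1× c (aromatic, D3) → no; 5× c (aromatic, D2) → no; 2× O (D1) → match; 2× O (D2) → no; 4× C (D1) → match; 1× S (D2) → no.
Summing the matching environments: 2 + 4 = 6 matching atoms.

6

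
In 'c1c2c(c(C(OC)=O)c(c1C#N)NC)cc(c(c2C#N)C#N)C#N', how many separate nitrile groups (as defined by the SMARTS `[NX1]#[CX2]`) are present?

[NX1]#[CX2] is the SMARTS for a nitrile: a nitrogen triple-bonded to a two-connected carbon.
The molecule carries 4 separate instances of a nitrile (-C#N) meeting every constraint; each maps to a distinct set of atoms, giving 4 matches.

4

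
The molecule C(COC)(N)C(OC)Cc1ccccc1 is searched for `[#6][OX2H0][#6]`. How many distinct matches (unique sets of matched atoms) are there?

2

[#6][OX2H0][#6] is the SMARTS for an ether: an aliphatic oxygen bridging two carbons with no H on the oxygen.
The molecule carries 2 separate instances of a methoxy ether (-OCH3) meeting every constraint; each maps to a distinct set of atoms, giving 2 matches.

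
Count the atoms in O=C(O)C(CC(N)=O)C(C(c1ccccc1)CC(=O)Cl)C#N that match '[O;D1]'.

4

The query [O;D1] means: aliphatic oxygen bonded to exactly one heavy atom.
Check the 22 heavy atoms by environment: 3× C (D2) → no; 6× C (D3) → no; 2× N (D1) → no; 4× O (D1) → match; 1× Cl (D1) → no; 1× c (aromatic, D3) → no; 5× c (aromatic, D2) → no.
That gives 4 matching atoms.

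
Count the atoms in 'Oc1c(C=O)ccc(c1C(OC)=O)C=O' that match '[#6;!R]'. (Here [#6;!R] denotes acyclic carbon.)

The query [#6;!R] means: carbon not in any ring.
Check the 15 heavy atoms by environment: 6× c (aromatic, in 6-ring) → no; 4× C (acyclic) → match; 5× O (acyclic) → no.
That gives 4 matching atoms.

4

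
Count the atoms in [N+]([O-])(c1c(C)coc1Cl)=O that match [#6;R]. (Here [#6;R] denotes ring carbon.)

The query [#6;R] means: carbon that is part of a ring.
Check the 10 heavy atoms by environment: 1× o (aromatic, in 5-ring) → no; 4× c (aromatic, in 5-ring) → match; 1× N (charge +1, acyclic) → no; 1× O (charge -1, acyclic) → no; 1× O (acyclic) → no; 1× C (acyclic) → no; 1× Cl (acyclic) → no.
That gives 4 matching atoms.

4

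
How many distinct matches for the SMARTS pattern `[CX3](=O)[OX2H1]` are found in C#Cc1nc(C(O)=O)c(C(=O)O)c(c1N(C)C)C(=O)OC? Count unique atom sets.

[CX3](=O)[OX2H1] is the SMARTS for a carboxylic acid: an sp2 carbon double-bonded to O and single-bonded to an -OH oxygen.
The molecule carries 2 separate instances of a carboxylic acid group (-C(=O)OH) meeting every constraint; each maps to a distinct set of atoms, giving 2 matches.

2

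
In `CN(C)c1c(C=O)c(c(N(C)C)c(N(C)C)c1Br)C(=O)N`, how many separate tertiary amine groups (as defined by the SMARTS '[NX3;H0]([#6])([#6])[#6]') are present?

[NX3;H0]([#6])([#6])[#6] is the SMARTS for a tertiary amine: a trivalent nitrogen with no H, bonded to three carbons.
The molecule carries 3 separate instances of a dimethylamino group (-N(CH3)2) meeting every constraint; each maps to a distinct set of atoms, giving 3 matches.

3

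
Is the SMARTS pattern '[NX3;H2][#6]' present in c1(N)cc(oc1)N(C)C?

Yes

The pattern [NX3;H2][#6] describes a trivalent nitrogen with two H attached to carbon — a primary amine.
The molecule carries a primary amino group (-NH2), whose atoms satisfy every constraint of the query, so the pattern matches.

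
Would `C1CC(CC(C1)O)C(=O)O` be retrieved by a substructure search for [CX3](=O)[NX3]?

No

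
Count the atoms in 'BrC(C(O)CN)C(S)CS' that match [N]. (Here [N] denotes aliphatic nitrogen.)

1

Check the 10 heavy atoms by environment: 5× C → no; 2× S → no; 1× O → no; 1× N → match; 1× Br → no.
That gives 1 matching atom.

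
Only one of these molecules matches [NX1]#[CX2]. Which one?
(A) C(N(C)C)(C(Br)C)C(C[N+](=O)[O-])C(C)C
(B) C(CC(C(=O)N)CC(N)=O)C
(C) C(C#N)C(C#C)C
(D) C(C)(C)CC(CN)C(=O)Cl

[NX1]#[CX2] describes a nitrogen triple-bonded to a two-connected carbon (a nitrile).
(A) has a nitro group (-[N+](=O)[O-]) but there is no C#N triple bond.
(B) has a primary amide (-C(=O)NH2) but the nitrogen is NX3, not NX1.
(C) contains a nitrile (-C#N), which satisfies every atom and bond constraint.
(D) has a primary amino group (-NH2) but the nitrogen is NX3 (three connections), not NX1 triple-bonded.
So the answer is (C).

C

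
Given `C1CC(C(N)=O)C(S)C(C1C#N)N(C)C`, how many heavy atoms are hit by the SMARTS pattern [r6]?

6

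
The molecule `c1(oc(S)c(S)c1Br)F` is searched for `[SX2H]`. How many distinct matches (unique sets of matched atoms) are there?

2

[SX2H] is the SMARTS for a thiol: an aliphatic sulfur with two connections, one being H.
The molecule carries 2 separate instances of a thiol (-SH) meeting every constraint; each maps to a distinct set of atoms, giving 2 matches.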